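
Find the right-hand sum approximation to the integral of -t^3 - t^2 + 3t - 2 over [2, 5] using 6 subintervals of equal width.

-199.4375

Δt = (5 − 2)/6 = 0.5.
Right endpoints: 2.5, 3, 3.5, 4, 4.5, 5.
f(2.5) = -16.375, f(3) = -29, f(3.5) = -46.625, f(4) = -70, f(4.5) = -99.875, f(5) = -137.
Sum = Δt · [f(2.5) + f(3) + f(3.5) + ...].
Sum = -199.4375.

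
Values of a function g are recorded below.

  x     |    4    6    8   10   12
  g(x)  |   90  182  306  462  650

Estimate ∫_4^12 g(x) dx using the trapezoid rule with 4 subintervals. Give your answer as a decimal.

Δx = 2.
T_4 = (2/2)·[90 + 2·182 + 2·306 + 2·462 + 650] = 2640.

2640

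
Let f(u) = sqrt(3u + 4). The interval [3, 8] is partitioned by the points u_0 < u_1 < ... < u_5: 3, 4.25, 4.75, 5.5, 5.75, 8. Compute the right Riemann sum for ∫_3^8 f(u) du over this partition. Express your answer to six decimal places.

23.705940

Subinterval widths: 1.25, 0.5, 0.75, 0.25, 2.25.
Right endpoints: 4.25, 4.75, 5.5, 5.75, 8.
f(4.25) ≈ 4.092676, f(4.75) ≈ 4.272002, f(5.5) ≈ 4.527693, f(5.75) ≈ 4.609772, f(8) ≈ 5.291503.
Sum = Σ Δu_i · f(u_i).
Sum ≈ 23.705940.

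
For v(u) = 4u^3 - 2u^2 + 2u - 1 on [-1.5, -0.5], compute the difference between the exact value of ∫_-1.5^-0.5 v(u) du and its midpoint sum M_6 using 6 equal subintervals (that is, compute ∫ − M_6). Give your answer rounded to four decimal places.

-0.0324

Exact integral: ∫_-1.5^-0.5 v(u) du ≈ -10.166667.
M_6 ≈ -10.134259.
Error ≈ -10.166667 − (-10.134259) ≈ -0.0324.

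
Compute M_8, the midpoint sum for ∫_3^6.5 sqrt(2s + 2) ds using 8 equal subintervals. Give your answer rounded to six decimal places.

11.823204

Δs = (6.5 − 3)/8 = 0.4375.
Midpoints: 3.21875, 3.65625, 4.09375, 4.53125, 4.96875, 5.40625, 5.84375, 6.28125.
f(3.21875) ≈ 2.904738, f(3.65625) ≈ 3.051639, f(4.09375) ≈ 3.191786, f(4.53125) ≈ 3.326034, f(4.96875) ≈ 3.455069, f(5.40625) ≈ 3.579455, f(5.84375) ≈ 3.699662, f(6.28125) ≈ 3.816084.
Sum = Δs · [f(3.21875) + f(3.65625) + f(4.09375) + ...].
Sum ≈ 11.823204.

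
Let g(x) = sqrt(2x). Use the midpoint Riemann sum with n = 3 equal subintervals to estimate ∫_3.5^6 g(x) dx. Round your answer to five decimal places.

7.68556

Δx = (6 − 3.5)/3 = 5/6.
Midpoints: 47/12, 4.75, 67/12.
g(47/12) ≈ 2.79881, g(4.75) ≈ 3.08221, g(67/12) ≈ 3.34166.
Sum = Δx · [g(47/12) + g(4.75) + g(67/12)].
Sum ≈ 7.68556.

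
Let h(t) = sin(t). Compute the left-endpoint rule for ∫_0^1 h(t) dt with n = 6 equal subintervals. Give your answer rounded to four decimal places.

Δt = (1 − 0)/6 = 1/6.
Left endpoints: 0, 1/6, 1/3, 0.5, 2/3, 5/6.
h(0) ≈ 0.0000, h(1/6) ≈ 0.1659, h(1/3) ≈ 0.3272, h(0.5) ≈ 0.4794, h(2/3) ≈ 0.6184, h(5/6) ≈ 0.7402.
Sum = Δt · [h(0) + h(1/6) + h(1/3) + ...].
Sum ≈ 0.3885.

0.3885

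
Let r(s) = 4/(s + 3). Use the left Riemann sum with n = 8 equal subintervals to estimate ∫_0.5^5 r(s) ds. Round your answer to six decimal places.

Δs = (5 − 0.5)/8 = 0.5625.
Left endpoints: 0.5, 1.0625, 1.625, 2.1875, 2.75, 3.3125, 3.875, 4.4375.
r(0.5) = 8/7, r(1.0625) = 64/65, r(1.625) = 32/37, r(2.1875) = 64/83, r(2.75) = 16/23, r(3.3125) = 64/101, r(3.875) = 32/55, r(4.4375) = 64/119.
Sum = Δs · [r(0.5) + r(1.0625) + r(1.625) + ...].
Sum ≈ 3.494458.

3.494458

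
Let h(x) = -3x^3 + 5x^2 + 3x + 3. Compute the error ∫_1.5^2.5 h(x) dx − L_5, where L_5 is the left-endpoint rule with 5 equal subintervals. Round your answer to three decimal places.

Exact integral: ∫_1.5^2.5 h(x) dx ≈ 3.91667.
L_5 = 5.205.
Error ≈ 3.91667 − 5.205 ≈ -1.288.

-1.288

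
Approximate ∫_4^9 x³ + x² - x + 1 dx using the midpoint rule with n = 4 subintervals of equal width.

Δx = (9 − 4)/4 = 1.25.
Midpoints: 4.625, 5.875, 7.125, 8.375.
f(4.625) = 59749/512, f(5.875) = 118999/512, f(7.125) = 208049/512, f(8.375) = 332899/512.
Sum = Δx · [f(4.625) + f(5.875) + f(7.125) + f(8.375)].
Sum = 1757.0703125.

1757.0703125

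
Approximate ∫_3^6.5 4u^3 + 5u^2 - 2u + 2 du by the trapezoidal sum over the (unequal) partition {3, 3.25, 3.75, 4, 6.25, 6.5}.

Subinterval widths: 0.25, 0.5, 0.25, 2.25, 0.25.
f(3) = 149, f(3.25) = 185.625, f(3.75) = 275.75, f(4) = 330, f(6.25) = 1161.375, f(6.5) = 1298.75.
On each subinterval the trapezoid contributes (Δu_i/2)·[f(u_{i-1}) + f(u_i)].
Sum = 2218.203125.

2218.203125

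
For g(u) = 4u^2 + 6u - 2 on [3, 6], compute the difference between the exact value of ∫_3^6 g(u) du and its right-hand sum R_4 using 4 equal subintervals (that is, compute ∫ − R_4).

-48.375

Exact integral: ∫_3^6 g(u) du = 327.
R_4 = 375.375.
Error = 327 − 375.375 = -48.375.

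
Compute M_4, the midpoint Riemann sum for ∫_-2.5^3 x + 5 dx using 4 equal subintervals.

Δx = (3 − (-2.5))/4 = 1.375.
Midpoints: -1.8125, -0.4375, 0.9375, 2.3125.
f(-1.8125) = 3.1875, f(-0.4375) = 4.5625, f(0.9375) = 5.9375, f(2.3125) = 7.3125.
Sum = Δx · [f(-1.8125) + f(-0.4375) + f(0.9375) + f(2.3125)].
Sum = 28.875.

28.875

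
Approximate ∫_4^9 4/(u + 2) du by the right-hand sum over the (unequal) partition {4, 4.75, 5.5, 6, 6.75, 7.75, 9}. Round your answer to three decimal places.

Subinterval widths: 0.75, 0.75, 0.5, 0.75, 1, 1.25.
Right endpoints: 4.75, 5.5, 6, 6.75, 7.75, 9.
f(4.75) = 16/27, f(5.5) = 8/15, f(6) = 0.5, f(6.75) = 16/35, f(7.75) = 16/39, f(9) = 4/11.
Sum = Σ Δu_i · f(u_i).
Sum ≈ 2.302.

2.302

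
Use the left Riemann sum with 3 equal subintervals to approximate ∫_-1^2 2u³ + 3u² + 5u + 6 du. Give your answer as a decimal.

Δu = (2 − (-1))/3 = 1.
Left endpoints: -1, 0, 1.
f(-1) = 2, f(0) = 6, f(1) = 16.
Sum = Δu · [f(-1) + f(0) + f(1)].
Sum = 24.

24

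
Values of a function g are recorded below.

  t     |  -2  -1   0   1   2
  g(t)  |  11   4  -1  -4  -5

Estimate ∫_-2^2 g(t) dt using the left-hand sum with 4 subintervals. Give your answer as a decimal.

Δt = 1.
Sum = 1·[11 + 4 + (-1) + (-4)] = 10.

10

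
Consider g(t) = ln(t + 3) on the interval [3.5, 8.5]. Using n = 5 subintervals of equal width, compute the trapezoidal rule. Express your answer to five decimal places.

10.91471

Δt = (8.5 − 3.5)/5 = 1.
g(3.5) ≈ 1.87180, g(4.5) ≈ 2.01490, g(5.5) ≈ 2.14007, g(6.5) ≈ 2.25129, g(7.5) ≈ 2.35138, g(8.5) ≈ 2.44235.
T_5 = (Δt/2)·[g(t_0) + 2g(t_1) + ... + 2g(t_{4}) + g(t_5)].
Sum ≈ 10.91471.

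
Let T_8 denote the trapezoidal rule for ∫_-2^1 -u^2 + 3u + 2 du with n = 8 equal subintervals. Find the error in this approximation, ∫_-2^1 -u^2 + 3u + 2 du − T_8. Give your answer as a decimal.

Exact integral: ∫_-2^1 f(u) du = -1.5.
T_8 = -1.5703125.
Error = -1.5 − (-1.5703125) = 0.0703125.

0.0703125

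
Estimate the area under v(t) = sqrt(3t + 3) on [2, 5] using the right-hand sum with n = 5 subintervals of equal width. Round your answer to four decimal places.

Δt = (5 − 2)/5 = 0.6.
Right endpoints: 2.6, 3.2, 3.8, 4.4, 5.
v(2.6) ≈ 3.2863, v(3.2) ≈ 3.5496, v(3.8) ≈ 3.7947, v(4.4) ≈ 4.0249, v(5) ≈ 4.2426.
Sum = Δt · [v(2.6) + v(3.2) + v(3.8) + v(4.4) + v(5)].
Sum ≈ 11.3390.

11.3390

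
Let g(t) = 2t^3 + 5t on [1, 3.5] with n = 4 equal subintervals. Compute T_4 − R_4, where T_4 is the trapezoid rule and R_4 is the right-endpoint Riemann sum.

T_4 ≈ 104.85352.
R_4 ≈ 134.93164.
T_4 − R_4 = -30.078125.

-30.078125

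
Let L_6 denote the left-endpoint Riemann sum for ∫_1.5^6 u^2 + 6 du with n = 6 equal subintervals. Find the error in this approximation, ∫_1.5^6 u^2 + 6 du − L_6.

Exact integral: ∫_1.5^6 f(u) du = 97.875.
L_6 = 85.640625.
Error = 97.875 − 85.640625 = 12.234375.

12.234375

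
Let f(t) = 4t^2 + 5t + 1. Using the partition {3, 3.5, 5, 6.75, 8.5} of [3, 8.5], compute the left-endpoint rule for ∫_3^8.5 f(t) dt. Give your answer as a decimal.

Subinterval widths: 0.5, 1.5, 1.75, 1.75.
Left endpoints: 3, 3.5, 5, 6.75.
f(3) = 52, f(3.5) = 67.5, f(5) = 126, f(6.75) = 217.
Sum = Σ Δt_i · f(t_i).
Sum = 727.5.

727.5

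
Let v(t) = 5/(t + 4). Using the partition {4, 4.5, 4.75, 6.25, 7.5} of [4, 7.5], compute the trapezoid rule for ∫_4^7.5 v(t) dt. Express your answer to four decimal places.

Subinterval widths: 0.5, 0.25, 1.5, 1.25.
v(4) = 0.625, v(4.5) = 10/17, v(4.75) = 4/7, v(6.25) = 20/41, v(7.5) = 10/23.
On each subinterval the trapezoid contributes (Δt_i/2)·[v(t_{i-1}) + v(t_i)].
Sum ≈ 1.8193.

1.8193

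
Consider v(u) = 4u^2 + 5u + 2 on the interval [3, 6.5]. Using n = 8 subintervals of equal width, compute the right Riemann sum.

453.66015625

Δu = (6.5 − 3)/8 = 0.4375.
Right endpoints: 3.4375, 3.875, 4.3125, 4.75, 5.1875, 5.625, 6.0625, 6.5.
v(3.4375) = 66.453125, v(3.875) = 81.4375, v(4.3125) = 97.953125, v(4.75) = 116, v(5.1875) = 135.578125, v(5.625) = 156.6875, v(6.0625) = 179.328125, v(6.5) = 203.5.
Sum = Δu · [v(3.4375) + v(3.875) + v(4.3125) + ...].
Sum = 453.66015625.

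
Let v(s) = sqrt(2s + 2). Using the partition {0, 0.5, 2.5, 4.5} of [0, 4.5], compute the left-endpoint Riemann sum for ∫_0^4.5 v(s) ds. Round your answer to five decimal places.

Subinterval widths: 0.5, 2, 2.
Left endpoints: 0, 0.5, 2.5.
v(0) ≈ 1.41421, v(0.5) ≈ 1.73205, v(2.5) ≈ 2.64575.
Sum = Σ Δs_i · v(s_i).
Sum ≈ 9.46271.

9.46271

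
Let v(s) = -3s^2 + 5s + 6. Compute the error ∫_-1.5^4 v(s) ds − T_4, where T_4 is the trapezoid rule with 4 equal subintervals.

5.19921875

Exact integral: ∫_-1.5^4 v(s) ds = 0.
T_4 = -5.19921875.
Error = 0 − (-5.19921875) = 5.19921875.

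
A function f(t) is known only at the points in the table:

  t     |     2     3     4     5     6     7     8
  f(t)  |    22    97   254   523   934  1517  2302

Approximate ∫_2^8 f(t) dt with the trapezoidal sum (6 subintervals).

4487

Δt = 1.
T_6 = (1/2)·[22 + 2·97 + 2·254 + 2·523 + 2·934 + 2·1517 + 2302] = 4487.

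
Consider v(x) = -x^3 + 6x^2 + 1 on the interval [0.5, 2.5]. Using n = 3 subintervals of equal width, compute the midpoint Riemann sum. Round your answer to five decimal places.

23.13889

Δx = (2.5 − 0.5)/3 = 2/3.
Midpoints: 5/6, 1.5, 13/6.
v(5/6) = 991/216, v(1.5) = 11.125, v(13/6) = 4103/216.
Sum = Δx · [v(5/6) + v(1.5) + v(13/6)].
Sum ≈ 23.13889.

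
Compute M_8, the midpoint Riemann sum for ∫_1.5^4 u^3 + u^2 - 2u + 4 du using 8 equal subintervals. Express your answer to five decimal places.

79.00452

Δu = (4 − 1.5)/8 = 0.3125.
Midpoints: 1.65625, 1.96875, 2.28125, 2.59375, 2.90625, 3.21875, 3.53125, 3.84375.
f(1.65625) = 261293/32768, f(1.96875) = 379103/32768, f(2.28125) = 541113/32768, f(2.59375) = 753323/32768, f(2.90625) = 1021733/32768, f(3.21875) = 1352343/32768, f(3.53125) = 1751153/32768, f(3.84375) = 2224163/32768.
Sum = Δu · [f(1.65625) + f(1.96875) + f(2.28125) + ...].
Sum ≈ 79.00452.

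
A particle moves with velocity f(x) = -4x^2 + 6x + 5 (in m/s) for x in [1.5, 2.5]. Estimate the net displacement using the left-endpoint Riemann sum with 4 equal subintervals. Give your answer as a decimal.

1.875

Δx = (2.5 − 1.5)/4 = 0.25.
Left endpoints: 1.5, 1.75, 2, 2.25.
f(1.5) = 5, f(1.75) = 3.25, f(2) = 1, f(2.25) = -1.75.
Sum = Δx · [f(1.5) + f(1.75) + f(2) + f(2.25)].
Sum = 1.875.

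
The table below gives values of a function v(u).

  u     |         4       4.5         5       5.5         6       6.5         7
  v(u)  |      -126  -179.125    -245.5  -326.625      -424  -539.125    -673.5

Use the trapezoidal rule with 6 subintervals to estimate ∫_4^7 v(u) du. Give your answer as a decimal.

-1057.0625

Δu = 0.5.
T_6 = (0.5/2)·[(-126) + 2·(-179.125) + 2·(-245.5) + 2·(-326.625) + 2·(-424) + 2·(-539.125) + (-673.5)] = -1057.0625.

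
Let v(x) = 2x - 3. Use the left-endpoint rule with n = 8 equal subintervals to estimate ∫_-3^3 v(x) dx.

Δx = (3 − (-3))/8 = 0.75.
Left endpoints: -3, -2.25, -1.5, -0.75, 0, 0.75, 1.5, 2.25.
v(-3) = -9, v(-2.25) = -7.5, v(-1.5) = -6, v(-0.75) = -4.5, v(0) = -3, v(0.75) = -1.5, v(1.5) = 0, v(2.25) = 1.5.
Sum = Δx · [v(-3) + v(-2.25) + v(-1.5) + ...].
Sum = -22.5.

-22.5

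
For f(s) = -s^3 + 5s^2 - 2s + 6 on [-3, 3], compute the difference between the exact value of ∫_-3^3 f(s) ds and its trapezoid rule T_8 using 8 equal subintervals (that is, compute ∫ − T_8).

Exact integral: ∫_-3^3 f(s) ds = 126.
T_8 = 128.8125.
Error = 126 − 128.8125 = -2.8125.

-2.8125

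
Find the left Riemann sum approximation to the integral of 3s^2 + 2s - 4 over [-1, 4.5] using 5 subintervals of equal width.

Δs = (4.5 − (-1))/5 = 1.1.
Left endpoints: -1, 0.1, 1.2, 2.3, 3.4.
f(-1) = -3, f(0.1) = -3.77, f(1.2) = 2.72, f(2.3) = 16.47, f(3.4) = 37.48.
Sum = Δs · [f(-1) + f(0.1) + f(1.2) + f(2.3) + f(3.4)].
Sum = 54.89.

54.89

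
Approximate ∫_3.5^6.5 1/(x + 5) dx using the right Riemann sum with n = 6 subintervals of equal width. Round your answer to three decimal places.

Δx = (6.5 − 3.5)/6 = 0.5.
Right endpoints: 4, 4.5, 5, 5.5, 6, 6.5.
f(4) = 1/9, f(4.5) = 2/19, f(5) = 0.1, f(5.5) = 2/21, f(6) = 1/11, f(6.5) = 2/23.
Sum = Δx · [f(4) + f(4.5) + f(5) + ...].
Sum ≈ 0.295.

0.295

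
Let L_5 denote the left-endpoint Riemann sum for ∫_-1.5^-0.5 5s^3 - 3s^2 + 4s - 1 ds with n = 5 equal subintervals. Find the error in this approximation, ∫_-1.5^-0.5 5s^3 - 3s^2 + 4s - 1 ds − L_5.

Exact integral: ∫_-1.5^-0.5 f(s) ds = -14.5.
L_5 = -17.245.
Error = -14.5 − (-17.245) = 2.745.

2.745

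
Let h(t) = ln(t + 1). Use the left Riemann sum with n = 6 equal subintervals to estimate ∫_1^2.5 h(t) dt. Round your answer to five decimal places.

Δt = (2.5 − 1)/6 = 0.25.
Left endpoints: 1, 1.25, 1.5, 1.75, 2, 2.25.
h(1) ≈ 0.69315, h(1.25) ≈ 0.81093, h(1.5) ≈ 0.91629, h(1.75) ≈ 1.01160, h(2) ≈ 1.09861, h(2.25) ≈ 1.17865.
Sum = Δt · [h(1) + h(1.25) + h(1.5) + ...].
Sum ≈ 1.42731.

1.42731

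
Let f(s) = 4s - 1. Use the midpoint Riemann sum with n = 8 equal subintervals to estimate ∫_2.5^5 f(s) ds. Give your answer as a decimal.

Δs = (5 − 2.5)/8 = 0.3125.
Midpoints: 2.65625, 2.96875, 3.28125, 3.59375, 3.90625, 4.21875, 4.53125, 4.84375.
f(2.65625) = 9.625, f(2.96875) = 10.875, f(3.28125) = 12.125, f(3.59375) = 13.375, f(3.90625) = 14.625, f(4.21875) = 15.875, f(4.53125) = 17.125, f(4.84375) = 18.375.
Sum = Δs · [f(2.65625) + f(2.96875) + f(3.28125) + ...].
Sum = 35.

35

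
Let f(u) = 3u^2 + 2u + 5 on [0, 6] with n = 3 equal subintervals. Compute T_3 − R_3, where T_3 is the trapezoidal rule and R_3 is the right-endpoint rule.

-120

T_3 = 294.
R_3 = 414.
T_3 − R_3 = -120.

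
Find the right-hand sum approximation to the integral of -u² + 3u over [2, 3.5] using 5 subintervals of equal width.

Δu = (3.5 − 2)/5 = 0.3.
Right endpoints: 2.3, 2.6, 2.9, 3.2, 3.5.
f(2.3) = 1.61, f(2.6) = 1.04, f(2.9) = 0.29, f(3.2) = -0.64, f(3.5) = -1.75.
Sum = Δu · [f(2.3) + f(2.6) + f(2.9) + f(3.2) + f(3.5)].
Sum = 0.165.

0.165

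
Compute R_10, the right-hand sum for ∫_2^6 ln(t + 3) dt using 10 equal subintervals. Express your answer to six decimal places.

Δt = (6 − 2)/10 = 0.4.
Right endpoints: 2.4, 2.8, 3.2, 3.6, 4, 4.4, 4.8, 5.2, 5.6, 6.
f(2.4) ≈ 1.686399, f(2.8) ≈ 1.757858, f(3.2) ≈ 1.824549, f(3.6) ≈ 1.887070, f(4) ≈ 1.945910, f(4.4) ≈ 2.001480, f(4.8) ≈ 2.054124, f(5.2) ≈ 2.104134, f(5.6) ≈ 2.151762, f(6) ≈ 2.197225.
Sum = Δt · [f(2.4) + f(2.8) + f(3.2) + ...].
Sum ≈ 7.844204.

7.844204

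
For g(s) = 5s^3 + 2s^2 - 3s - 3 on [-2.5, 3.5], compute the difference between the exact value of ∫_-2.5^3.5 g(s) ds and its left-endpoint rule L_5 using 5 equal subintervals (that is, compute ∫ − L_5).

158.22

Exact integral: ∫_-2.5^3.5 g(s) ds = 150.75.
L_5 = -7.47.
Error = 150.75 − (-7.47) = 158.22.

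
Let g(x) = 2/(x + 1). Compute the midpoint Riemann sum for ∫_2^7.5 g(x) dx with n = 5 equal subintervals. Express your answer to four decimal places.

Δx = (7.5 − 2)/5 = 1.1.
Midpoints: 2.55, 3.65, 4.75, 5.85, 6.95.
g(2.55) = 40/71, g(3.65) = 40/93, g(4.75) = 8/23, g(5.85) = 40/137, g(6.95) = 40/159.
Sum = Δx · [g(2.55) + g(3.65) + g(4.75) + g(5.85) + g(6.95)].
Sum ≈ 2.0733.

2.0733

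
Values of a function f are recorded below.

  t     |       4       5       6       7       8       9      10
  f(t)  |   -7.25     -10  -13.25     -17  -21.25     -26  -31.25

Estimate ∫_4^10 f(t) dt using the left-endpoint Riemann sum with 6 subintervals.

-94.75

Δt = 1.
Sum = 1·[(-7.25) + (-10) + (-13.25) + (-17) + (-21.25) + (-26)] = -94.75.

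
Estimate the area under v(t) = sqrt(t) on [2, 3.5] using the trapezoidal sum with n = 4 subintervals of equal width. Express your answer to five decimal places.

Δt = (3.5 − 2)/4 = 0.375.
v(2) ≈ 1.41421, v(2.375) ≈ 1.54110, v(2.75) ≈ 1.65831, v(3.125) ≈ 1.76777, v(3.5) ≈ 1.87083.
T_4 = (Δt/2)·[v(t_0) + 2v(t_1) + 2v(t_2) + 2v(t_3) + v(t_4)].
Sum ≈ 2.47864.

2.47864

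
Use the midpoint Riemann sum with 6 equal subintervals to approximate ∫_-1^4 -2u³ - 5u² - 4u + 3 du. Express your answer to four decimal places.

Δu = (4 − (-1))/6 = 5/6.
Midpoints: -7/12, 0.25, 13/12, 23/12, 2.75, 43/12.
f(-7/12) = 3481/864, f(0.25) = 1.65625, f(13/12) = -8419/864, f(23/12) = -32069/864, f(2.75) = -87.40625, f(43/12) = -144769/864.
Sum = Δu · [f(-7/12) + f(0.25) + f(13/12) + ...].
Sum ≈ -246.7824.

-246.7824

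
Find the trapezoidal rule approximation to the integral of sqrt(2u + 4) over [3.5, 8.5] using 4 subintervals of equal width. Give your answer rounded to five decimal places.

19.90625

Δu = (8.5 − 3.5)/4 = 1.25.
f(3.5) ≈ 3.31662, f(4.75) ≈ 3.67423, f(6) ≈ 4.00000, f(7.25) ≈ 4.30116, f(8.5) ≈ 4.58258.
T_4 = (Δu/2)·[f(u_0) + 2f(u_1) + 2f(u_2) + 2f(u_3) + f(u_4)].
Sum ≈ 19.90625.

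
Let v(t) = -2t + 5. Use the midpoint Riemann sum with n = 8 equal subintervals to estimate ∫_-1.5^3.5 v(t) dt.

Δt = (3.5 − (-1.5))/8 = 0.625.
Midpoints: -1.1875, -0.5625, 0.0625, 0.6875, 1.3125, 1.9375, 2.5625, 3.1875.
v(-1.1875) = 7.375, v(-0.5625) = 6.125, v(0.0625) = 4.875, v(0.6875) = 3.625, v(1.3125) = 2.375, v(1.9375) = 1.125, v(2.5625) = -0.125, v(3.1875) = -1.375.
Sum = Δt · [v(-1.1875) + v(-0.5625) + v(0.0625) + ...].
Sum = 15.

15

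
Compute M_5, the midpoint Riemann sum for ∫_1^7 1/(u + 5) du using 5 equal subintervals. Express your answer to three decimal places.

0.692

Δu = (7 − 1)/5 = 1.2.
Midpoints: 1.6, 2.8, 4, 5.2, 6.4.
f(1.6) = 5/33, f(2.8) = 5/39, f(4) = 1/9, f(5.2) = 5/51, f(6.4) = 5/57.
Sum = Δu · [f(1.6) + f(2.8) + f(4) + f(5.2) + f(6.4)].
Sum ≈ 0.692.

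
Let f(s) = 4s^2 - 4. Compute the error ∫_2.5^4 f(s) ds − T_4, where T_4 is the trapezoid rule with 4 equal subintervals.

-0.140625

Exact integral: ∫_2.5^4 f(s) ds = 58.5.
T_4 = 58.640625.
Error = 58.5 − 58.640625 = -0.140625.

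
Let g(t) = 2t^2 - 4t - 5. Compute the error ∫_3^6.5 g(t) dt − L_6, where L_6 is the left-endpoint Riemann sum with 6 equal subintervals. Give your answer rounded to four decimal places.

Exact integral: ∫_3^6.5 g(t) dt ≈ 81.083333.
L_6 ≈ 66.167824.
Error ≈ 81.083333 − 66.167824 ≈ 14.9155.

14.9155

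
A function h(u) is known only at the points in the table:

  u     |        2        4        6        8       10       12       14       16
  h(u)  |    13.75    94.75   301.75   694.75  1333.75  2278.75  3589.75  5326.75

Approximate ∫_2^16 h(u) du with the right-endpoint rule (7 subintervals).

27240.5

Δu = 2.
Sum = 2·[94.75 + 301.75 + 694.75 + 1333.75 + 2278.75 + 3589.75 + 5326.75] = 27240.5.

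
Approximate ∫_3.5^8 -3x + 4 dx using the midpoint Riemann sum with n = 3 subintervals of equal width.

Δx = (8 − 3.5)/3 = 1.5.
Midpoints: 4.25, 5.75, 7.25.
f(4.25) = -8.75, f(5.75) = -13.25, f(7.25) = -17.75.
Sum = Δx · [f(4.25) + f(5.75) + f(7.25)].
Sum = -59.625.

-59.625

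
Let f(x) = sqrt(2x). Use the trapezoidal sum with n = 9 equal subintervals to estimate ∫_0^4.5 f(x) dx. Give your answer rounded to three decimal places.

Δx = (4.5 − 0)/9 = 0.5.
f(0) ≈ 0.000, f(0.5) ≈ 1.000, f(1) ≈ 1.414, f(1.5) ≈ 1.732, f(2) ≈ 2.000, f(2.5) ≈ 2.236, f(3) ≈ 2.449, f(3.5) ≈ 2.646, f(4) ≈ 2.828, f(4.5) ≈ 3.000.
T_9 = (Δx/2)·[f(x_0) + 2f(x_1) + ... + 2f(x_{8}) + f(x_9)].
Sum ≈ 8.903.

8.903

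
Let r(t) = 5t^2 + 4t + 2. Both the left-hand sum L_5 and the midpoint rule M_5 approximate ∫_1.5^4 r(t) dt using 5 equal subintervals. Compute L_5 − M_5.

-18.90625

L_5 = 114.375.
M_5 = 133.28125.
L_5 − M_5 = -18.90625.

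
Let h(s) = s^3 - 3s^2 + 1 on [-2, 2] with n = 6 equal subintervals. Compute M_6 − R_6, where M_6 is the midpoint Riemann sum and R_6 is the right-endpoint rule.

M_6 ≈ -11.55556.
R_6 ≈ -7.55556.
M_6 − R_6 = -4.

-4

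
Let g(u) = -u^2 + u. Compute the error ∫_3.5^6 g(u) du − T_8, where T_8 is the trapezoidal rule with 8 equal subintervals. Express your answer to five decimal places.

0.04069

Exact integral: ∫_3.5^6 g(u) du ≈ -45.8333333.
T_8 ≈ -45.8740234.
Error ≈ -45.8333333 − (-45.8740234) ≈ 0.04069.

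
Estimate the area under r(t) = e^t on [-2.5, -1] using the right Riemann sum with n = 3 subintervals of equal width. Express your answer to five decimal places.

0.36317

Δt = (-1 − (-2.5))/3 = 0.5.
Right endpoints: -2, -1.5, -1.
r(-2) ≈ 0.13534, r(-1.5) ≈ 0.22313, r(-1) ≈ 0.36788.
Sum = Δt · [r(-2) + r(-1.5) + r(-1)].
Sum ≈ 0.36317.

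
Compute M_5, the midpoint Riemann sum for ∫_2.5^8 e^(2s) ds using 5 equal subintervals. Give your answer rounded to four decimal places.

3659108.6109

Δs = (8 − 2.5)/5 = 1.1.
Midpoints: 3.05, 4.15, 5.25, 6.35, 7.45.
f(3.05) ≈ 445.8578, f(4.15) ≈ 4023.8724, f(5.25) ≈ 36315.5027, f(6.35) ≈ 327747.9019, f(7.45) ≈ 2957929.2388.
Sum = Δs · [f(3.05) + f(4.15) + f(5.25) + f(6.35) + f(7.45)].
Sum ≈ 3659108.6109.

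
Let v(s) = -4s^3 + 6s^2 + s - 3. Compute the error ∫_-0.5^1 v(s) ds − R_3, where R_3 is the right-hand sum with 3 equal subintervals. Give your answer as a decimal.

Exact integral: ∫_-0.5^1 v(s) ds = -2.8125.
R_3 = -2.25.
Error = -2.8125 − (-2.25) = -0.5625.

-0.5625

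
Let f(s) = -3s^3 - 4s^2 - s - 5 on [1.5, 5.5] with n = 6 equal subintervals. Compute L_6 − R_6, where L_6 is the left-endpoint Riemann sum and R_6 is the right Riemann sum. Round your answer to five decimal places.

L_6 ≈ -742.6851852.
R_6 ≈ -1146.0185185.
L_6 − R_6 ≈ 403.33333.

403.33333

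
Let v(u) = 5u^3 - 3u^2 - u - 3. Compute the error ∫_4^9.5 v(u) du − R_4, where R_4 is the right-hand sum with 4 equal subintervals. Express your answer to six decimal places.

-2740.579102

Exact integral: ∫_4^9.5 v(u) du = 9014.328125.
R_4 ≈ 11754.90722656.
Error ≈ 9014.328125 − 11754.90722656 ≈ -2740.579102.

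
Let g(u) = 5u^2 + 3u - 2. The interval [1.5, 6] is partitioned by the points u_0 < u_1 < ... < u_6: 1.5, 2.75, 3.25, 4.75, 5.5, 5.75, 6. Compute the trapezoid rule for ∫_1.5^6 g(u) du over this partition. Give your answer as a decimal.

Subinterval widths: 1.25, 0.5, 1.5, 0.75, 0.25, 0.25.
g(1.5) = 13.75, g(2.75) = 44.0625, g(3.25) = 60.5625, g(4.75) = 125.0625, g(5.5) = 165.75, g(5.75) = 180.5625, g(6) = 196.
On each subinterval the trapezoid contributes (Δu_i/2)·[g(u_{i-1}) + g(u_i)].
Sum = 400.921875.

400.921875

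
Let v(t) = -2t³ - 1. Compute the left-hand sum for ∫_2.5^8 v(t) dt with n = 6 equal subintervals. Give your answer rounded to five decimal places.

-1603.22135

Δt = (8 − 2.5)/6 = 11/12.
Left endpoints: 2.5, 41/12, 13/3, 5.25, 37/6, 85/12.
v(2.5) = -32.25, v(41/12) = -69785/864, v(13/3) = -4421/27, v(5.25) = -290.40625, v(37/6) = -50761/108, v(85/12) = -614989/864.
Sum = Δt · [v(2.5) + v(41/12) + v(13/3) + ...].
Sum ≈ -1603.22135.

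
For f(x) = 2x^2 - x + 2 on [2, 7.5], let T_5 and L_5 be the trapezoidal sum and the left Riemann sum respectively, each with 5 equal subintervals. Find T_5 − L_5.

54.45

T_5 = 263.01.
L_5 = 208.56.
T_5 − L_5 = 54.45.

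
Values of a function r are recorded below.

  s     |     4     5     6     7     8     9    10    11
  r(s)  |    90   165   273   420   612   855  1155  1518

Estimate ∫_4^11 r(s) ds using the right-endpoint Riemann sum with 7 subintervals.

4998

Δs = 1.
Sum = 1·[165 + 273 + 420 + 612 + 855 + 1155 + 1518] = 4998.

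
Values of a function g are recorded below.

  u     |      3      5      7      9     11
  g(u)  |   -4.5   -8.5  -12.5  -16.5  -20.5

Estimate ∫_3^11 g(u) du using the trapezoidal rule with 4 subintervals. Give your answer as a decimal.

-100

Δu = 2.
T_4 = (2/2)·[(-4.5) + 2·(-8.5) + 2·(-12.5) + 2·(-16.5) + (-20.5)] = -100.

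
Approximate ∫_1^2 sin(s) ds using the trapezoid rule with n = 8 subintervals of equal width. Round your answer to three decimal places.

0.955

Δs = (2 − 1)/8 = 0.125.
f(1) ≈ 0.841, f(1.125) ≈ 0.902, f(1.25) ≈ 0.949, f(1.375) ≈ 0.981, f(1.5) ≈ 0.997, f(1.625) ≈ 0.999, f(1.75) ≈ 0.984, f(1.875) ≈ 0.954, f(2) ≈ 0.909.
T_8 = (Δs/2)·[f(s_0) + 2f(s_1) + ... + 2f(s_{7}) + f(s_8)].
Sum ≈ 0.955.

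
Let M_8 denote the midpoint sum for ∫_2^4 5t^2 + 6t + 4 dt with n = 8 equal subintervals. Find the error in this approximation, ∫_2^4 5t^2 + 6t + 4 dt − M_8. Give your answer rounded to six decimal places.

Exact integral: ∫_2^4 f(t) dt ≈ 137.33333333.
M_8 = 137.28125.
Error ≈ 137.33333333 − 137.28125 ≈ 0.052083.

0.052083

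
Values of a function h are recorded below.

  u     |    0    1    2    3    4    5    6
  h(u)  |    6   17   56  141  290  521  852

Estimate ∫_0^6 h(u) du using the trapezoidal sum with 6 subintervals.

Δu = 1.
T_6 = (1/2)·[6 + 2·17 + 2·56 + 2·141 + 2·290 + 2·521 + 852] = 1454.

1454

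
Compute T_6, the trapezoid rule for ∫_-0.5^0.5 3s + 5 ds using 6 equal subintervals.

Δs = (0.5 − (-0.5))/6 = 1/6.
f(-0.5) = 3.5, f(-1/3) = 4, f(-1/6) = 4.5, f(0) = 5, f(1/6) = 5.5, f(1/3) = 6, f(0.5) = 6.5.
T_6 = (Δs/2)·[f(s_0) + 2f(s_1) + ... + 2f(s_{5}) + f(s_6)].
Sum = 5.

5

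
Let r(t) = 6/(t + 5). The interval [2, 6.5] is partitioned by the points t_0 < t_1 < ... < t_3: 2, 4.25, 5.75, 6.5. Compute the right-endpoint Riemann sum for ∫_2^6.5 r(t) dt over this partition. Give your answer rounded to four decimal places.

Subinterval widths: 2.25, 1.5, 0.75.
Right endpoints: 4.25, 5.75, 6.5.
r(4.25) = 24/37, r(5.75) = 24/43, r(6.5) = 12/23.
Sum = Σ Δt_i · r(t_i).
Sum ≈ 2.6880.

2.6880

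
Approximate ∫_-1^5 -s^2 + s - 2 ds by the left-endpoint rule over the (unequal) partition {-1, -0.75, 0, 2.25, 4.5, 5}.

-27.6875

Subinterval widths: 0.25, 0.75, 2.25, 2.25, 0.5.
Left endpoints: -1, -0.75, 0, 2.25, 4.5.
f(-1) = -4, f(-0.75) = -3.3125, f(0) = -2, f(2.25) = -4.8125, f(4.5) = -17.75.
Sum = Σ Δs_i · f(s_i).
Sum = -27.6875.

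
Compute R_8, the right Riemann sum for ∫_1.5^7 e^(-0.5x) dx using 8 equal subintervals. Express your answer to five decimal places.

Δx = (7 − 1.5)/8 = 0.6875.
Right endpoints: 2.1875, 2.875, 3.5625, 4.25, 4.9375, 5.625, 6.3125, 7.
f(2.1875) ≈ 0.33496, f(2.875) ≈ 0.23752, f(3.5625) ≈ 0.16843, f(4.25) ≈ 0.11943, f(4.9375) ≈ 0.08469, f(5.625) ≈ 0.06005, f(6.3125) ≈ 0.04259, f(7) ≈ 0.03020.
Sum = Δx · [f(2.1875) + f(2.875) + f(3.5625) + ...].
Sum ≈ 0.74103.

0.74103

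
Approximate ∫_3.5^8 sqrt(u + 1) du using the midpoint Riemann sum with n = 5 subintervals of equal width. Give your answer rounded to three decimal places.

Δu = (8 − 3.5)/5 = 0.9.
Midpoints: 3.95, 4.85, 5.75, 6.65, 7.55.
f(3.95) ≈ 2.225, f(4.85) ≈ 2.419, f(5.75) ≈ 2.598, f(6.65) ≈ 2.766, f(7.55) ≈ 2.924.
Sum = Δu · [f(3.95) + f(4.85) + f(5.75) + f(6.65) + f(7.55)].
Sum ≈ 11.638.

11.638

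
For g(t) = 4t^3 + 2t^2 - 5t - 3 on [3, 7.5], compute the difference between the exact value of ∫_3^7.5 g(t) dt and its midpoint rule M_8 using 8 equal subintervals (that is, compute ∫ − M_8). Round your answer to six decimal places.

7.712402

Exact integral: ∫_3^7.5 g(t) dt = 3214.6875.
M_8 ≈ 3206.97509766.
Error ≈ 3214.6875 − 3206.97509766 ≈ 7.712402.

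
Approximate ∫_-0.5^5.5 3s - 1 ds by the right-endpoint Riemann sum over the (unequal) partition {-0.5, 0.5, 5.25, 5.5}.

74.4375

Subinterval widths: 1, 4.75, 0.25.
Right endpoints: 0.5, 5.25, 5.5.
f(0.5) = 0.5, f(5.25) = 14.75, f(5.5) = 15.5.
Sum = Σ Δs_i · f(s_i).
Sum = 74.4375.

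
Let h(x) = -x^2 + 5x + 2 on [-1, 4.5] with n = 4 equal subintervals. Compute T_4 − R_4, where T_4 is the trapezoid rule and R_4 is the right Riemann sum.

-5.671875

T_4 = 26.68359375.
R_4 = 32.35546875.
T_4 − R_4 = -5.671875.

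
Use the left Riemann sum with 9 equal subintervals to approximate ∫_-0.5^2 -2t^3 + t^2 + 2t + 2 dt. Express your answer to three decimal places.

Δt = (2 − (-0.5))/9 = 5/18.
Left endpoints: -0.5, -2/9, 1/18, 1/3, 11/18, 8/9, 7/6, 13/9, 31/18.
f(-0.5) = 1.5, f(-2/9) = 1186/729, f(1/18) = 1541/729, f(1/3) = 73/27, f(11/18) = 4577/1458, f(8/9) = 2306/729, f(7/6) = 68/27, f(13/9) = 691/729, f(31/18) = -2633/1458.
Sum = Δt · [f(-0.5) + f(-2/9) + f(1/18) + ...].
Sum ≈ 4.419.

4.419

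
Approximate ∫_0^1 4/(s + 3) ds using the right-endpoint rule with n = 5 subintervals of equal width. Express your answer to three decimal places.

1.118

Δs = (1 − 0)/5 = 0.2.
Right endpoints: 0.2, 0.4, 0.6, 0.8, 1.
f(0.2) = 1.25, f(0.4) = 20/17, f(0.6) = 10/9, f(0.8) = 20/19, f(1) = 1.
Sum = Δs · [f(0.2) + f(0.4) + f(0.6) + f(0.8) + f(1)].
Sum ≈ 1.118.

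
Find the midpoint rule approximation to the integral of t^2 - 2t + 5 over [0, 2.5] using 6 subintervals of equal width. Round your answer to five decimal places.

11.42216

Δt = (2.5 − 0)/6 = 5/12.
Midpoints: 5/24, 0.625, 25/24, 35/24, 1.875, 55/24.
f(5/24) = 2665/576, f(0.625) = 4.140625, f(25/24) = 2305/576, f(35/24) = 2425/576, f(1.875) = 4.765625, f(55/24) = 3265/576.
Sum = Δt · [f(5/24) + f(0.625) + f(25/24) + ...].
Sum ≈ 11.42216.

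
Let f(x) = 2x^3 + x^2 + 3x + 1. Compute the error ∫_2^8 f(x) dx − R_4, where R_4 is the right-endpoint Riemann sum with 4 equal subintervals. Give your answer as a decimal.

-884.25

Exact integral: ∫_2^8 f(x) dx = 2304.
R_4 = 3188.25.
Error = 2304 − 3188.25 = -884.25.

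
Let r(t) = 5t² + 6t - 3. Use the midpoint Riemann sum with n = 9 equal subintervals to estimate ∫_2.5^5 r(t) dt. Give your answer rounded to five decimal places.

230.96129

Δt = (5 − 2.5)/9 = 5/18.
Midpoints: 95/36, 35/12, 115/36, 125/36, 3.75, 145/36, 155/36, 55/12, 175/36.
r(95/36) = 61757/1296, r(35/12) = 8213/144, r(115/36) = 87077/1296, r(125/36) = 101237/1296, r(3.75) = 89.8125, r(145/36) = 132557/1296, r(155/36) = 149717/1296, r(55/12) = 18653/144, r(175/36) = 187037/1296.
Sum = Δt · [r(95/36) + r(35/12) + r(115/36) + ...].
Sum ≈ 230.96129.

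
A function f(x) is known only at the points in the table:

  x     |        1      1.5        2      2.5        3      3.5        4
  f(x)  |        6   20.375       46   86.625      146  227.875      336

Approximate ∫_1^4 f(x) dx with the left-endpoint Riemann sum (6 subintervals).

Δx = 0.5.
Sum = 0.5·[6 + 20.375 + 46 + 86.625 + 146 + 227.875] = 266.4375.

266.4375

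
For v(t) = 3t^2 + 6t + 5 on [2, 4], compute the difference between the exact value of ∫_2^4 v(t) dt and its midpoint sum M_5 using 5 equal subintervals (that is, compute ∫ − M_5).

0.08

Exact integral: ∫_2^4 v(t) dt = 102.
M_5 = 101.92.
Error = 102 − 101.92 = 0.08.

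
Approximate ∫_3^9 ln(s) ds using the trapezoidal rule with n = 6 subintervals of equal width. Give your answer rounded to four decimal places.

Δs = (9 − 3)/6 = 1.
f(3) ≈ 1.0986, f(4) ≈ 1.3863, f(5) ≈ 1.6094, f(6) ≈ 1.7918, f(7) ≈ 1.9459, f(8) ≈ 2.0794, f(9) ≈ 2.1972.
T_6 = (Δs/2)·[f(s_0) + 2f(s_1) + ... + 2f(s_{5}) + f(s_6)].
Sum ≈ 10.4608.

10.4608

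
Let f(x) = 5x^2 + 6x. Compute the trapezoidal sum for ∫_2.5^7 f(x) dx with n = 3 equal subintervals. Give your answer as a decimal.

682.3125

Δx = (7 − 2.5)/3 = 1.5.
f(2.5) = 46.25, f(4) = 104, f(5.5) = 184.25, f(7) = 287.
T_3 = (Δx/2)·[f(x_0) + 2f(x_1) + 2f(x_2) + f(x_3)].
Sum = 682.3125.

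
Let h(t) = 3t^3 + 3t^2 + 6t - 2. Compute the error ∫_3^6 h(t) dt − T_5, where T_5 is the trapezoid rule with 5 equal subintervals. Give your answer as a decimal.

-7.83

Exact integral: ∫_3^6 h(t) dt = 1175.25.
T_5 = 1183.08.
Error = 1175.25 − 1183.08 = -7.83.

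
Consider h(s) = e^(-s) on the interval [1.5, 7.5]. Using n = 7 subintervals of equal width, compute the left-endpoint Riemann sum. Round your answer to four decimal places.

Δs = (7.5 − 1.5)/7 = 6/7.
Left endpoints: 1.5, 33/14, 45/14, 57/14, 69/14, 81/14, 93/14.
h(1.5) ≈ 0.2231, h(33/14) ≈ 0.0947, h(45/14) ≈ 0.0402, h(57/14) ≈ 0.0171, h(69/14) ≈ 0.0072, h(81/14) ≈ 0.0031, h(93/14) ≈ 0.0013.
Sum = Δs · [h(1.5) + h(33/14) + h(45/14) + ...].
Sum ≈ 0.3314.

0.3314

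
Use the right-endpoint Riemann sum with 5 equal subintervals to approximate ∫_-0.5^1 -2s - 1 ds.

-2.7

Δs = (1 − (-0.5))/5 = 0.3.
Right endpoints: -0.2, 0.1, 0.4, 0.7, 1.
f(-0.2) = -0.6, f(0.1) = -1.2, f(0.4) = -1.8, f(0.7) = -2.4, f(1) = -3.
Sum = Δs · [f(-0.2) + f(0.1) + f(0.4) + f(0.7) + f(1)].
Sum = -2.7.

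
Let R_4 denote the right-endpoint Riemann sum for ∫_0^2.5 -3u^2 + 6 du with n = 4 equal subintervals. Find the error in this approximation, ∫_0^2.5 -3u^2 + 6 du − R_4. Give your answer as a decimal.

Exact integral: ∫_0^2.5 f(u) du = -0.625.
R_4 = -6.97265625.
Error = -0.625 − (-6.97265625) = 6.34765625.

6.34765625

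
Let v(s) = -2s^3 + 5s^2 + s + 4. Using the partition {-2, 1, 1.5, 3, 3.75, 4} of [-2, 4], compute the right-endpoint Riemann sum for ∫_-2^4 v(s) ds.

-4.5546875

Subinterval widths: 3, 0.5, 1.5, 0.75, 0.25.
Right endpoints: 1, 1.5, 3, 3.75, 4.
v(1) = 8, v(1.5) = 10, v(3) = -2, v(3.75) = -27.40625, v(4) = -40.
Sum = Σ Δs_i · v(s_i).
Sum = -4.5546875.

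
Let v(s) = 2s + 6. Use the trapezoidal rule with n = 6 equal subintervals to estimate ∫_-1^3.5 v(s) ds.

Δs = (3.5 − (-1))/6 = 0.75.
v(-1) = 4, v(-0.25) = 5.5, v(0.5) = 7, v(1.25) = 8.5, v(2) = 10, v(2.75) = 11.5, v(3.5) = 13.
T_6 = (Δs/2)·[v(s_0) + 2v(s_1) + ... + 2v(s_{5}) + v(s_6)].
Sum = 38.25.

38.25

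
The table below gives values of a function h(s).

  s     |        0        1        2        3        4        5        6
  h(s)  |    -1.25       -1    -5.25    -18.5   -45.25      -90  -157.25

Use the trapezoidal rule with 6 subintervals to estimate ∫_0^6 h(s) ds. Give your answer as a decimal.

-239.25

Δs = 1.
T_6 = (1/2)·[(-1.25) + 2·(-1) + 2·(-5.25) + 2·(-18.5) + 2·(-45.25) + 2·(-90) + (-157.25)] = -239.25.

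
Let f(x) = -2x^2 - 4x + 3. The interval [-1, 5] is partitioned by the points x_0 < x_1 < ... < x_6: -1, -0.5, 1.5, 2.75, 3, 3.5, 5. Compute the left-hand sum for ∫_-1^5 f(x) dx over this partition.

Subinterval widths: 0.5, 2, 1.25, 0.25, 0.5, 1.5.
Left endpoints: -1, -0.5, 1.5, 2.75, 3, 3.5.
f(-1) = 5, f(-0.5) = 4.5, f(1.5) = -7.5, f(2.75) = -23.125, f(3) = -27, f(3.5) = -35.5.
Sum = Σ Δx_i · f(x_i).
Sum = -70.40625.

-70.40625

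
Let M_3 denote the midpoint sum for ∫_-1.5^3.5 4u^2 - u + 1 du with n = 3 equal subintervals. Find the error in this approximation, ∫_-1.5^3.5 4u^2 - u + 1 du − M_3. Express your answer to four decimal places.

4.6296

Exact integral: ∫_-1.5^3.5 f(u) du ≈ 61.666667.
M_3 ≈ 57.037037.
Error ≈ 61.666667 − 57.037037 ≈ 4.6296.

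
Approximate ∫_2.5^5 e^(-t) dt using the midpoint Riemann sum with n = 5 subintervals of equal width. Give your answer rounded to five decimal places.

Δt = (5 − 2.5)/5 = 0.5.
Midpoints: 2.75, 3.25, 3.75, 4.25, 4.75.
f(2.75) ≈ 0.06393, f(3.25) ≈ 0.03877, f(3.75) ≈ 0.02352, f(4.25) ≈ 0.01426, f(4.75) ≈ 0.00865.
Sum = Δt · [f(2.75) + f(3.25) + f(3.75) + f(4.25) + f(4.75)].
Sum ≈ 0.07457.

0.07457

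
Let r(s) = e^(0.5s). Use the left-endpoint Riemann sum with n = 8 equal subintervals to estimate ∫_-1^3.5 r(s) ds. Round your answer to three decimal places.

Δs = (3.5 − (-1))/8 = 0.5625.
Left endpoints: -1, -0.4375, 0.125, 0.6875, 1.25, 1.8125, 2.375, 2.9375.
r(-1) ≈ 0.607, r(-0.4375) ≈ 0.804, r(0.125) ≈ 1.064, r(0.6875) ≈ 1.410, r(1.25) ≈ 1.868, r(1.8125) ≈ 2.475, r(2.375) ≈ 3.279, r(2.9375) ≈ 4.344.
Sum = Δs · [r(-1) + r(-0.4375) + r(0.125) + ...].
Sum ≈ 8.916.

8.916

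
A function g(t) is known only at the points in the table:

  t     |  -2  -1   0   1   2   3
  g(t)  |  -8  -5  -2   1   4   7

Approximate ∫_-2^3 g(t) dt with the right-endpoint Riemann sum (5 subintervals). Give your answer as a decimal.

5

Δt = 1.
Sum = 1·[(-5) + (-2) + 1 + 4 + 7] = 5.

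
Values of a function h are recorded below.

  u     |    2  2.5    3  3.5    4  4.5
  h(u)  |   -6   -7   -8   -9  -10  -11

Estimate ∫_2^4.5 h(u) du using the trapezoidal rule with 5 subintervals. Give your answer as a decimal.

Δu = 0.5.
T_5 = (0.5/2)·[(-6) + 2·(-7) + 2·(-8) + 2·(-9) + 2·(-10) + (-11)] = -21.25.

-21.25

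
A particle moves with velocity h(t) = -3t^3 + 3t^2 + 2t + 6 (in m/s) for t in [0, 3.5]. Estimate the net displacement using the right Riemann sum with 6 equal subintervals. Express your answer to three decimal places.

Δt = (3.5 − 0)/6 = 7/12.
Right endpoints: 7/12, 7/6, 1.75, 7/3, 35/12, 3.5.
h(7/12) = 4373/576, h(7/6) = 551/72, h(1.75) = 2.609375, h(7/3) = -100/9, h(35/12) = -21359/576, h(3.5) = -78.875.
Sum = Δt · [h(7/12) + h(7/6) + h(1.75) + ...].
Sum ≈ -63.708.

-63.708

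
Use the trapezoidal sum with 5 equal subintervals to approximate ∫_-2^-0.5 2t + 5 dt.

Δt = (-0.5 − (-2))/5 = 0.3.
f(-2) = 1, f(-1.7) = 1.6, f(-1.4) = 2.2, f(-1.1) = 2.8, f(-0.8) = 3.4, f(-0.5) = 4.
T_5 = (Δt/2)·[f(t_0) + 2f(t_1) + ... + 2f(t_{4}) + f(t_5)].
Sum = 3.75.

3.75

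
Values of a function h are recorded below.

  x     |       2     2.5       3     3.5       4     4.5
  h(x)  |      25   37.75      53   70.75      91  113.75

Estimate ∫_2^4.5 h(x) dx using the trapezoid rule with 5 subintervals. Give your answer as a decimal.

Δx = 0.5.
T_5 = (0.5/2)·[25 + 2·37.75 + 2·53 + 2·70.75 + 2·91 + 113.75] = 160.9375.

160.9375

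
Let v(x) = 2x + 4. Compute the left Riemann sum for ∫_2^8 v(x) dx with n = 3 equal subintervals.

72

Δx = (8 − 2)/3 = 2.
Left endpoints: 2, 4, 6.
v(2) = 8, v(4) = 12, v(6) = 16.
Sum = Δx · [v(2) + v(4) + v(6)].
Sum = 72.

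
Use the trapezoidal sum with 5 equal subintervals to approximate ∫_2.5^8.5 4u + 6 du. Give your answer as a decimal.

168

Δu = (8.5 − 2.5)/5 = 1.2.
f(2.5) = 16, f(3.7) = 20.8, f(4.9) = 25.6, f(6.1) = 30.4, f(7.3) = 35.2, f(8.5) = 40.
T_5 = (Δu/2)·[f(u_0) + 2f(u_1) + ... + 2f(u_{4}) + f(u_5)].
Sum = 168.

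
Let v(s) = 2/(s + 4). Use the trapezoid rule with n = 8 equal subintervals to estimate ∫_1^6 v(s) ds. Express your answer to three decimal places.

1.388

Δs = (6 − 1)/8 = 0.625.
v(1) = 0.4, v(1.625) = 16/45, v(2.25) = 0.32, v(2.875) = 16/55, v(3.5) = 4/15, v(4.125) = 16/65, v(4.75) = 8/35, v(5.375) = 16/75, v(6) = 0.2.
T_8 = (Δs/2)·[v(s_0) + 2v(s_1) + ... + 2v(s_{7}) + v(s_8)].
Sum ≈ 1.388.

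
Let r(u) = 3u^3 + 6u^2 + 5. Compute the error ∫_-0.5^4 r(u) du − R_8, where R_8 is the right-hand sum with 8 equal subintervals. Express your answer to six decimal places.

Exact integral: ∫_-0.5^4 r(u) du = 342.703125.
R_8 ≈ 428.54809570.
Error ≈ 342.703125 − 428.54809570 ≈ -85.844971.

-85.844971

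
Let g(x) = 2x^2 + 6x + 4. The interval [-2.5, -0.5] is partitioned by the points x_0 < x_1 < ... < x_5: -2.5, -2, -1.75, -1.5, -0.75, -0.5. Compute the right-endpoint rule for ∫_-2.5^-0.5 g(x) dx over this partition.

Subinterval widths: 0.5, 0.25, 0.25, 0.75, 0.25.
Right endpoints: -2, -1.75, -1.5, -0.75, -0.5.
g(-2) = 0, g(-1.75) = -0.375, g(-1.5) = -0.5, g(-0.75) = 0.625, g(-0.5) = 1.5.
Sum = Σ Δx_i · g(x_i).
Sum = 0.625.

0.625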